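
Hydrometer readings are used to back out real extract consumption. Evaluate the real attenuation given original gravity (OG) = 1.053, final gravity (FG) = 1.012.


AA = (OG−FG)/(OG−1)·100;  RA = AA·0.8192
AA = (1.053 − 1.012)/(1.053 − 1)·100 = 77.3585
RA = 77.3585·0.8192

63.3721 %


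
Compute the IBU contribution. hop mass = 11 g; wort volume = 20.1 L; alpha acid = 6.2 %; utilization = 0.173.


IBU = (α/100)·mass·U·1000 / V
IBU = (6.2/100)·11·0.173·1000 / 20.1

5.8700 IBU


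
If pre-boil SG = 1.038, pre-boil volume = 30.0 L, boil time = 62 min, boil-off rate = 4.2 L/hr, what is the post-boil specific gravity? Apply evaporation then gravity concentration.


V_post = V_pre − rate·(t/60);  SG_post = 1 + (SG_pre−1)·V_pre/V_post
V_post = 30.0 − 4.2·(62/60) = 25.6600
SG_post = 1 + (1.038 − 1)·30.0/25.6600

1.0444


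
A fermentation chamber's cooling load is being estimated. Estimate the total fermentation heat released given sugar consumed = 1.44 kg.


Q = m_sugar · 590 kJ/kg
Q = 1.44 · 590

849.6000 kJ


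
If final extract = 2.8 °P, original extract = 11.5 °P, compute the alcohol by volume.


SG = 259/(259 − P);  ABV = (OG − FG)·131.25
OG = 259/(259 − 11.5) = 1.0465
FG = 259/(259 − 2.8) = 1.0109
ABV = (1.0465 − 1.0109)·131.25

4.6641 % ABV


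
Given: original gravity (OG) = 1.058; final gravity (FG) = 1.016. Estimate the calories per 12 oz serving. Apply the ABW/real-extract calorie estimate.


ABW = (OG−FG)·131.25·0.79/FG;  °P = 259 − 259/SG (for OG→OE and FG→AE);  RE = 0.1808·OE + 0.8192·AE;  Cal = (6.9·ABW + 4·(RE−0.1))·FG·3.55
ABW = (1.058 − 1.016)·131.25·0.79/1.016 = 4.2863
OE = 259 − 259/1.058 = 14.1985 °P
AE = 259 − 259/1.016 = 4.0787 °P
RE = 0.1808·14.1985 + 0.8192·4.0787 = 5.9084 °P
Cal = (6.9·4.2863 + 4·(5.9084−0.1))·1.016·3.55

190.4715 kcal


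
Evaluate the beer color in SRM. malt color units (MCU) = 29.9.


SRM = 1.4922 · MCU^0.6859
SRM = 1.4922 · 29.9^0.6859

15.3458 SRM


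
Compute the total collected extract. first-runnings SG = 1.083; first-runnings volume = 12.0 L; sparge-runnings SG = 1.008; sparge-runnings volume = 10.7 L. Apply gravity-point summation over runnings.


total = Σ (SG_i − 1)·1000·V_i
first = (1.083 − 1)·1000·12.0 = 996.0000
sparge = (1.008 − 1)·1000·10.7 = 85.6000
total = 996.0000 + 85.6000

1081.6000 gravity·L


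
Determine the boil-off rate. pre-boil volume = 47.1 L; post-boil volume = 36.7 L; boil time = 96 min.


rate = (V_pre − V_post) / (t_min/60)
rate = (47.1 − 36.7) / (96/60)

6.5000 L/hr


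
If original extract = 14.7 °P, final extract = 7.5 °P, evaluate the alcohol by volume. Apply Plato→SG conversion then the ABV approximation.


SG = 259/(259 − P);  ABV = (OG − FG)·131.25
OG = 259/(259 − 14.7) = 1.0602
FG = 259/(259 − 7.5) = 1.0298
ABV = (1.0602 − 1.0298)·131.25

3.9835 % ABV


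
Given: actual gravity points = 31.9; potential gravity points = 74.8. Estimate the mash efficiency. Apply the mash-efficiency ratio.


efficiency = actual / potential × 100
efficiency = 31.9 / 74.8 × 100

42.6471 %


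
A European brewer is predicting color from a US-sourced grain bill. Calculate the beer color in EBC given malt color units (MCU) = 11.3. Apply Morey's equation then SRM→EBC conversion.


SRM = 1.4922·MCU^0.6859;  EBC = SRM·1.97
SRM = 1.4922·11.3^0.6859 = 7.8729
EBC = 7.8729·1.97

15.5096 EBC


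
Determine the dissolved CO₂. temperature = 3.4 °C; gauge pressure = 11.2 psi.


vols = (P + 14.695)·(0.01821 + 0.09011·e^(−0.04·T))
vols = (11.2 + 14.695)·(0.01821 + 0.09011·e^(−0.04·3.4))

2.5082 volumes


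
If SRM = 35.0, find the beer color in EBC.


EBC = SRM · 1.97
EBC = 35.0 · 1.97

68.9500 EBC


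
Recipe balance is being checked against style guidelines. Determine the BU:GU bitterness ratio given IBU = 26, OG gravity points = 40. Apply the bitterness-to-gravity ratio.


BU:GU = IBU / OG_points
BU:GU = 26 / 40

0.6500


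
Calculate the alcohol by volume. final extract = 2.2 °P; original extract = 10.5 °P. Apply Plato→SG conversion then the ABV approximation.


SG = 259/(259 − P);  ABV = (OG − FG)·131.25
OG = 259/(259 − 10.5) = 1.0423
FG = 259/(259 − 2.2) = 1.0086
ABV = (1.0423 − 1.0086)·131.25

4.4214 % ABV


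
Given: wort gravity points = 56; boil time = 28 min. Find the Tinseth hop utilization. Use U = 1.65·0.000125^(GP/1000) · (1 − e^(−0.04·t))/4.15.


bigness = 1.65·0.000125^(56/1000) = 0.9975
boil_factor = (1 − e^(−0.04·28))/4.15 = 0.1623
U = 0.9975 · 0.1623

0.1619


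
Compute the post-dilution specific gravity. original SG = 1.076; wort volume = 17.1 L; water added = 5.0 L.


SG_new = 1 + (SG_old − 1)·V_old/(V_old + V_water)
pts = (1.076 − 1)·1000·17.1/(17.1 + 5.0) = 58.8054
SG_new = 1 + 58.8054/1000

1.0588


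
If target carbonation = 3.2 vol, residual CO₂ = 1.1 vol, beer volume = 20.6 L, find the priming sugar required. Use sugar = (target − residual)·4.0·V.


sugar = (3.2 − 1.1)·4.0·20.6

173.0400 g


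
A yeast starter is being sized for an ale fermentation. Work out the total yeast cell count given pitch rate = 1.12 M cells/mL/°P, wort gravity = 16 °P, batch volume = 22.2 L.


cells (billions) = rate · V_L · °P
cells = 1.12 · 22.2 · 16

397.8240 billion cells


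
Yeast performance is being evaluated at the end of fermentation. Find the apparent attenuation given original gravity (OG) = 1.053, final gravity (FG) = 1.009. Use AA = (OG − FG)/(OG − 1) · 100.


AA = (1.053 − 1.009)/(1.053 − 1) · 100

83.0189 %


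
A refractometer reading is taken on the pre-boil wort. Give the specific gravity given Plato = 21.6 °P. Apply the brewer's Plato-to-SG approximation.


SG = 259/(259 − P)
SG = 259/(259 − 21.6)

1.0910


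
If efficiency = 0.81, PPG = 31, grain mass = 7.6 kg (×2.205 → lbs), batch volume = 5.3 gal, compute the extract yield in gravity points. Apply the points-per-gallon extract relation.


points = lbs × PPG × eff / vol
lbs = 7.6 × 2.205 = 16.7580
points = 16.7580 × 31 × 0.81 / 5.3

79.3950 points


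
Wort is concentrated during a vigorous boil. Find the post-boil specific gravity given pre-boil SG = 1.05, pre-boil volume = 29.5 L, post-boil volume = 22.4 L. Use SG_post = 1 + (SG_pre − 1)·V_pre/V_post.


pts_pre = (1.05 − 1)·1000 = 50.0000
pts_post = 50.0000·29.5/22.4 = 65.8482
SG_post = 1 + 65.8482/1000

1.0658


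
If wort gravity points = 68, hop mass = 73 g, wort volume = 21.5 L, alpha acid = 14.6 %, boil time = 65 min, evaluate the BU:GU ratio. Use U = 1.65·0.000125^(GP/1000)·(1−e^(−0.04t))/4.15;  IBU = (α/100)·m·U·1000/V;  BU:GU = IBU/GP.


U = 1.65·0.000125^(68/1000)·(1−e^(−0.04·65))/4.15 = 0.1998
IBU = (14.6/100)·73·0.1998·1000/21.5 = 99.0252
BU:GU = 99.0252/68

1.4563


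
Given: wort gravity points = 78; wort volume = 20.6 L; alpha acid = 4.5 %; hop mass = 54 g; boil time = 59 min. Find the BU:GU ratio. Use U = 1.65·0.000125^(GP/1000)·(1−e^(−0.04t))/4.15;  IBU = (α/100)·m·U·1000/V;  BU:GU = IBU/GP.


U = 1.65·0.000125^(78/1000)·(1−e^(−0.04·59))/4.15 = 0.1786
IBU = (4.5/100)·54·0.1786·1000/20.6 = 21.0698
BU:GU = 21.0698/78

0.2701


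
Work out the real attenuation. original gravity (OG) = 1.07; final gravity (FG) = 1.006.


AA = (OG−FG)/(OG−1)·100;  RA = AA·0.8192
AA = (1.07 − 1.006)/(1.07 − 1)·100 = 91.4286
RA = 91.4286·0.8192

74.8983 %


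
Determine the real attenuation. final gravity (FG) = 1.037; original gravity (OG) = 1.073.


AA = (OG−FG)/(OG−1)·100;  RA = AA·0.8192
AA = (1.073 − 1.037)/(1.073 − 1)·100 = 49.3151
RA = 49.3151·0.8192

40.3989 %


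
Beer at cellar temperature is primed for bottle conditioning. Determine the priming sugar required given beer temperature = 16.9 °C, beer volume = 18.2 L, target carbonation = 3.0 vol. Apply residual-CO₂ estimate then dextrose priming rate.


residual = 14.695·(0.01821 + 0.09011·e^(−0.04·T));  sugar = (target − residual)·4.0·V
residual = 14.695·(0.01821 + 0.09011·e^(−0.04·16.9)) = 0.9411
sugar = (3.0 − 0.9411)·4.0·18.2

149.8857 g


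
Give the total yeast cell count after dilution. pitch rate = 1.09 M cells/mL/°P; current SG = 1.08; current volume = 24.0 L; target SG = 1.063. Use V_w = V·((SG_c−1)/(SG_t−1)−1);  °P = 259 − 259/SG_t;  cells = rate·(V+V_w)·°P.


V_w = 24.0·((1.08−1)/(1.063−1)−1) = 6.4762
V_final = 24.0 + 6.4762 = 30.4762
°P = 259 − 259/1.063 = 15.3500
cells = 1.09·30.4762·15.3500

509.9108 billion cells


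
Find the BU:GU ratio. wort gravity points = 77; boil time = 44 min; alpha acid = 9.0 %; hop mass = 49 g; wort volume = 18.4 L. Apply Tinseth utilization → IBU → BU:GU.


U = 1.65·0.000125^(GP/1000)·(1−e^(−0.04t))/4.15;  IBU = (α/100)·m·U·1000/V;  BU:GU = IBU/GP
U = 1.65·0.000125^(77/1000)·(1−e^(−0.04·44))/4.15 = 0.1648
IBU = (9.0/100)·49·0.1648·1000/18.4 = 39.4935
BU:GU = 39.4935/77

0.5129


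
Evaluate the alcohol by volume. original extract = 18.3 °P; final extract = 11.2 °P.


SG = 259/(259 − P);  ABV = (OG − FG)·131.25
OG = 259/(259 − 18.3) = 1.0760
FG = 259/(259 − 11.2) = 1.0452
ABV = (1.0760 − 1.0452)·131.25

4.0465 % ABV


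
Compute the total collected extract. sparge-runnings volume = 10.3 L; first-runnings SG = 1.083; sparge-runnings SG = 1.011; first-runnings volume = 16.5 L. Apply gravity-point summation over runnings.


total = Σ (SG_i − 1)·1000·V_i
first = (1.083 − 1)·1000·16.5 = 1369.5000
sparge = (1.011 − 1)·1000·10.3 = 113.3000
total = 1369.5000 + 113.3000

1482.8000 gravity·L


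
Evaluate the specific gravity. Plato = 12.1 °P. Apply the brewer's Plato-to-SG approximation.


SG = 259/(259 − P)
SG = 259/(259 − 12.1)

1.0490


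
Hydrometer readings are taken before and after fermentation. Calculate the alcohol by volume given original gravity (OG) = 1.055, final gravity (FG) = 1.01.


ABV = (OG − FG) · 131.25
ABV = (1.055 − 1.01) · 131.25

5.9062 % ABV


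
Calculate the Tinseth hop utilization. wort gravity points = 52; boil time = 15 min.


U = 1.65·0.000125^(GP/1000) · (1 − e^(−0.04·t))/4.15
bigness = 1.65·0.000125^(52/1000) = 1.0340
boil_factor = (1 − e^(−0.04·15))/4.15 = 0.1087
U = 1.0340 · 0.1087

0.1124


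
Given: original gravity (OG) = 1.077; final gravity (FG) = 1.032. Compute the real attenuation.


AA = (OG−FG)/(OG−1)·100;  RA = AA·0.8192
AA = (1.077 − 1.032)/(1.077 − 1)·100 = 58.4416
RA = 58.4416·0.8192

47.8753 %


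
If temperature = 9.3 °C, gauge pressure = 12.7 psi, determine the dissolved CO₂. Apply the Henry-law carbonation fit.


vols = (P + 14.695)·(0.01821 + 0.09011·e^(−0.04·T))
vols = (12.7 + 14.695)·(0.01821 + 0.09011·e^(−0.04·9.3))

2.2006 volumes


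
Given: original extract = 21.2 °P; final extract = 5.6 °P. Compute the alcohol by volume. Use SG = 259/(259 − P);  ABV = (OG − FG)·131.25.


OG = 259/(259 − 21.2) = 1.0892
FG = 259/(259 − 5.6) = 1.0221
ABV = (1.0892 − 1.0221)·131.25

8.8005 % ABV


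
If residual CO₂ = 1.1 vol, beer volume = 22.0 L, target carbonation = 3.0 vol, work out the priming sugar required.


sugar = (target − residual)·4.0·V
sugar = (3.0 − 1.1)·4.0·22.0

167.2000 g


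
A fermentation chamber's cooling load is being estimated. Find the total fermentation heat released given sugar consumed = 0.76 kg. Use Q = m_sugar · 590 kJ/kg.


Q = 0.76 · 590

448.4000 kJ


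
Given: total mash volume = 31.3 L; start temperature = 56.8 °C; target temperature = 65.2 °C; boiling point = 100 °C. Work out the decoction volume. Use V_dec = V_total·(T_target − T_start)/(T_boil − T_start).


V_dec = 31.3·(65.2 − 56.8)/(100 − 56.8)

6.0861 L


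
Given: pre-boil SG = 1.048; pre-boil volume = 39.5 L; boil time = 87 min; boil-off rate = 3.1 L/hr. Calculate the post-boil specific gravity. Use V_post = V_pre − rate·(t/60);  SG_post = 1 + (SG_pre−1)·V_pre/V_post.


V_post = 39.5 − 3.1·(87/60) = 35.0050
SG_post = 1 + (1.048 − 1)·39.5/35.0050

1.0542


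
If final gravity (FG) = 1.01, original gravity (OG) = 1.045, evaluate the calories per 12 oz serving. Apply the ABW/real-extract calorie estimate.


ABW = (OG−FG)·131.25·0.79/FG;  °P = 259 − 259/SG (for OG→OE and FG→AE);  RE = 0.1808·OE + 0.8192·AE;  Cal = (6.9·ABW + 4·(RE−0.1))·FG·3.55
ABW = (1.045 − 1.01)·131.25·0.79/1.01 = 3.5931
OE = 259 − 259/1.045 = 11.1531 °P
AE = 259 − 259/1.01 = 2.5644 °P
RE = 0.1808·11.1531 + 0.8192·2.5644 = 4.1172 °P
Cal = (6.9·3.5931 + 4·(4.1172−0.1))·1.01·3.55

146.5086 kcal


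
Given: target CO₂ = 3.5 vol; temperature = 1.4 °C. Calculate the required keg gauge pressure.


psi = vols/(0.01821 + 0.09011·e^(−0.04·T)) − 14.695
psi = 3.5/(0.01821 + 0.09011·e^(−0.04·1.4)) − 14.695

19.1500 psi


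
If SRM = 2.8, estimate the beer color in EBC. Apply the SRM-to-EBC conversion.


EBC = SRM · 1.97
EBC = 2.8 · 1.97

5.5160 EBC


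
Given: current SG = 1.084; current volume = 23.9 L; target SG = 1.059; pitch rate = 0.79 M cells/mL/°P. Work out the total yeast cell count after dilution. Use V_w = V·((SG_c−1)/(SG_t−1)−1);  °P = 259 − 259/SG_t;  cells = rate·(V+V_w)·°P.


V_w = 23.9·((1.084−1)/(1.059−1)−1) = 10.1271
V_final = 23.9 + 10.1271 = 34.0271
°P = 259 − 259/1.059 = 14.4297
cells = 0.79·34.0271·14.4297

387.8896 billion cells


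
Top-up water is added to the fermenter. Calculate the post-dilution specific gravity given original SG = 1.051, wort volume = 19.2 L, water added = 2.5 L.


SG_new = 1 + (SG_old − 1)·V_old/(V_old + V_water)
pts = (1.051 − 1)·1000·19.2/(19.2 + 2.5) = 45.1244
SG_new = 1 + 45.1244/1000

1.0451


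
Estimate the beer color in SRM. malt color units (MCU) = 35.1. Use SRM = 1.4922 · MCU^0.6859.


SRM = 1.4922 · 35.1^0.6859

17.1298 SRM


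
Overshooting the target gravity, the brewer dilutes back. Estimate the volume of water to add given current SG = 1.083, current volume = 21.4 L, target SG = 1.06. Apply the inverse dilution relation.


V_water = V·((SG_curr − 1)/(SG_target − 1) − 1)
V_water = 21.4·((1.083 − 1)/(1.06 − 1) − 1)

8.2033 L


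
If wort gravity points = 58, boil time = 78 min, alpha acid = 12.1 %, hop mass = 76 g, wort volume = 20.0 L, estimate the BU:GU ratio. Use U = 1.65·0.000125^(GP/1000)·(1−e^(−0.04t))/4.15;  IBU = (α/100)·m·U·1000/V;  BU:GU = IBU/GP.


U = 1.65·0.000125^(58/1000)·(1−e^(−0.04·78))/4.15 = 0.2257
IBU = (12.1/100)·76·0.2257·1000/20.0 = 103.7557
BU:GU = 103.7557/58

1.7889


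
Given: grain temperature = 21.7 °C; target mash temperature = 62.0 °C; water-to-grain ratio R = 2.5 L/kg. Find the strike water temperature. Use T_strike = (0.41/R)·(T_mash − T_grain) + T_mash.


T_strike = (0.41/2.5)·(62.0 − 21.7) + 62.0

68.6092 °C


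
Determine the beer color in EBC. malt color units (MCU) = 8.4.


SRM = 1.4922·MCU^0.6859;  EBC = SRM·1.97
SRM = 1.4922·8.4^0.6859 = 6.4238
EBC = 6.4238·1.97

12.6548 EBC


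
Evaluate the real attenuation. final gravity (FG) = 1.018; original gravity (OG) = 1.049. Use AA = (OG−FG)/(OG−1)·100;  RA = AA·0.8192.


AA = (1.049 − 1.018)/(1.049 − 1)·100 = 63.2653
RA = 63.2653·0.8192

51.8269 %


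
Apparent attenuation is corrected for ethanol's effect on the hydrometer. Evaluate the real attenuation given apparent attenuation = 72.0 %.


RA = AA · 0.8192
RA = 72.0 · 0.8192

58.9824 %


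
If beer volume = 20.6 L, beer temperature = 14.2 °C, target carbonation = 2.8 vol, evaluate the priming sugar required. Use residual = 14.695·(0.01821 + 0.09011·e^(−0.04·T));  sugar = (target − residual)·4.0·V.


residual = 14.695·(0.01821 + 0.09011·e^(−0.04·14.2)) = 1.0179
sugar = (2.8 − 1.0179)·4.0·20.6

146.8413 g


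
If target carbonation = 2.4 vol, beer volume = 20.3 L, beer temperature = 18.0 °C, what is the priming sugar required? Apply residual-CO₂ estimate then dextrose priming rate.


residual = 14.695·(0.01821 + 0.09011·e^(−0.04·T));  sugar = (target − residual)·4.0·V
residual = 14.695·(0.01821 + 0.09011·e^(−0.04·18.0)) = 0.9121
sugar = (2.4 − 0.9121)·4.0·20.3

120.8145 g


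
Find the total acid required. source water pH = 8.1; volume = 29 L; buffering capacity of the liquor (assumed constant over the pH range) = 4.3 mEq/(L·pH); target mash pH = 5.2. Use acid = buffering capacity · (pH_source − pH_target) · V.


acid = 4.3 · (8.1 − 5.2) · 29

361.6300 mEq


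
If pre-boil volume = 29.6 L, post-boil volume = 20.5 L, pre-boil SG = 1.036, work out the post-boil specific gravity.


SG_post = 1 + (SG_pre − 1)·V_pre/V_post
pts_pre = (1.036 − 1)·1000 = 36.0000
pts_post = 36.0000·29.6/20.5 = 51.9805
SG_post = 1 + 51.9805/1000

1.0520


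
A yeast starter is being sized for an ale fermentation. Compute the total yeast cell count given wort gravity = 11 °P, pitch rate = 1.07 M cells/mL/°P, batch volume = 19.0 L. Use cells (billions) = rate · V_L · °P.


cells = 1.07 · 19.0 · 11

223.6300 billion cells


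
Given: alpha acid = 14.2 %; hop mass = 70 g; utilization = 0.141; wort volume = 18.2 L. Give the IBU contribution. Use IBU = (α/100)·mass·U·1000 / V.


IBU = (14.2/100)·70·0.141·1000 / 18.2

77.0077 IBU


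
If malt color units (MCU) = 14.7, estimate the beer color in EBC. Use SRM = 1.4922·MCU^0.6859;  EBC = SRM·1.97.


SRM = 1.4922·14.7^0.6859 = 9.4295
EBC = 9.4295·1.97

18.5762 EBC


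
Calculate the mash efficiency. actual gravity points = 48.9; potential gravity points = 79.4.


efficiency = actual / potential × 100
efficiency = 48.9 / 79.4 × 100

61.5869 %


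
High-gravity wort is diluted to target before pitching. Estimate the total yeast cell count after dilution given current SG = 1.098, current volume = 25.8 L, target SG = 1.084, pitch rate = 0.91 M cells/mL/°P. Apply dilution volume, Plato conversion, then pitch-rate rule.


V_w = V·((SG_c−1)/(SG_t−1)−1);  °P = 259 − 259/SG_t;  cells = rate·(V+V_w)·°P
V_w = 25.8·((1.098−1)/(1.084−1)−1) = 4.3000
V_final = 25.8 + 4.3000 = 30.1000
°P = 259 − 259/1.084 = 20.0701
cells = 0.91·30.1000·20.0701

549.7404 billion cells


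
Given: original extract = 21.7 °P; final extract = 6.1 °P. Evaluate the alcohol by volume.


SG = 259/(259 − P);  ABV = (OG − FG)·131.25
OG = 259/(259 − 21.7) = 1.0914
FG = 259/(259 − 6.1) = 1.0241
ABV = (1.0914 − 1.0241)·131.25

8.8364 % ABV


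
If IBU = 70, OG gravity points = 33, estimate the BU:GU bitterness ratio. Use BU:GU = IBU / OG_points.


BU:GU = 70 / 33

2.1212


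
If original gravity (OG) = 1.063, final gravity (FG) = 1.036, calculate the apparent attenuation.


AA = (OG − FG)/(OG − 1) · 100
AA = (1.063 − 1.036)/(1.063 − 1) · 100

42.8571 %


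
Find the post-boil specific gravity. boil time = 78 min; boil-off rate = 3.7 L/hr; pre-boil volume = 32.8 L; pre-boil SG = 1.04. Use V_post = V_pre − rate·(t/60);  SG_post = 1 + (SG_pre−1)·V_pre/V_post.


V_post = 32.8 − 3.7·(78/60) = 27.9900
SG_post = 1 + (1.04 − 1)·32.8/27.9900

1.0469


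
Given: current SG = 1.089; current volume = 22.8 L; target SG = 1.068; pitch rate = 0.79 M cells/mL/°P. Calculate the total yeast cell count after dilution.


V_w = V·((SG_c−1)/(SG_t−1)−1);  °P = 259 − 259/SG_t;  cells = rate·(V+V_w)·°P
V_w = 22.8·((1.089−1)/(1.068−1)−1) = 7.0412
V_final = 22.8 + 7.0412 = 29.8412
°P = 259 − 259/1.068 = 16.4906
cells = 0.79·29.8412·16.4906

388.7590 billion cells


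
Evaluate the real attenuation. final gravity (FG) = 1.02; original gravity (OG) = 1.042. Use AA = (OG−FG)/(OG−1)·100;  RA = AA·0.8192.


AA = (1.042 − 1.02)/(1.042 − 1)·100 = 52.3810
RA = 52.3810·0.8192

42.9105 %


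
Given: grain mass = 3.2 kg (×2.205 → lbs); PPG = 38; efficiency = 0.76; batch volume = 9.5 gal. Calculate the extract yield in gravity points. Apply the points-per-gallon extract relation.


points = lbs × PPG × eff / vol
lbs = 3.2 × 2.205 = 7.0560
points = 7.0560 × 38 × 0.76 / 9.5

21.4502 points


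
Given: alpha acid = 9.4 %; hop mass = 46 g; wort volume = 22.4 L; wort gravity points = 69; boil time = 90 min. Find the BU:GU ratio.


U = 1.65·0.000125^(GP/1000)·(1−e^(−0.04t))/4.15;  IBU = (α/100)·m·U·1000/V;  BU:GU = IBU/GP
U = 1.65·0.000125^(69/1000)·(1−e^(−0.04·90))/4.15 = 0.2080
IBU = (9.4/100)·46·0.2080·1000/22.4 = 40.1540
BU:GU = 40.1540/69

0.5819


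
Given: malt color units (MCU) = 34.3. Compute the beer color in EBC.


SRM = 1.4922·MCU^0.6859;  EBC = SRM·1.97
SRM = 1.4922·34.3^0.6859 = 16.8611
EBC = 16.8611·1.97

33.2163 EBC


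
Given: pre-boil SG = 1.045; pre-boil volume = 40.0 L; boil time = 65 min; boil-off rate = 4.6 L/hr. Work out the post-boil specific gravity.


V_post = V_pre − rate·(t/60);  SG_post = 1 + (SG_pre−1)·V_pre/V_post
V_post = 40.0 − 4.6·(65/60) = 35.0167
SG_post = 1 + (1.045 − 1)·40.0/35.0167

1.0514


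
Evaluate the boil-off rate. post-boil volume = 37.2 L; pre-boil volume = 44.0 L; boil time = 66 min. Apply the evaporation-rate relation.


rate = (V_pre − V_post) / (t_min/60)
rate = (44.0 − 37.2) / (66/60)

6.1818 L/hr


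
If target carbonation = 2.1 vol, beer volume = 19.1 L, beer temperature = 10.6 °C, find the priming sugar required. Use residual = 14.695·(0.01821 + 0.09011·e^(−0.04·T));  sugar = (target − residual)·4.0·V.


residual = 14.695·(0.01821 + 0.09011·e^(−0.04·10.6)) = 1.1342
sugar = (2.1 − 1.1342)·4.0·19.1

73.7900 g


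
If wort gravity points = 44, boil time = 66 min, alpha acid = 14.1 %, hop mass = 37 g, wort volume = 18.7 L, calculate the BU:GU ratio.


U = 1.65·0.000125^(GP/1000)·(1−e^(−0.04t))/4.15;  IBU = (α/100)·m·U·1000/V;  BU:GU = IBU/GP
U = 1.65·0.000125^(44/1000)·(1−e^(−0.04·66))/4.15 = 0.2486
IBU = (14.1/100)·37·0.2486·1000/18.7 = 69.3627
BU:GU = 69.3627/44

1.5764


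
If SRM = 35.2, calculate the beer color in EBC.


EBC = SRM · 1.97
EBC = 35.2 · 1.97

69.3440 EBC


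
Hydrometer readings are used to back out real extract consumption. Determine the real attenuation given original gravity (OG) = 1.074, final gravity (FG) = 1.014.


AA = (OG−FG)/(OG−1)·100;  RA = AA·0.8192
AA = (1.074 − 1.014)/(1.074 − 1)·100 = 81.0811
RA = 81.0811·0.8192

66.4216 %


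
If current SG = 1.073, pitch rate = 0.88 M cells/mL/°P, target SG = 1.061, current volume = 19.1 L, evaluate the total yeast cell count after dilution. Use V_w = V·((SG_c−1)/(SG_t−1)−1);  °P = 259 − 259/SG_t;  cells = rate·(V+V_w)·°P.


V_w = 19.1·((1.073−1)/(1.061−1)−1) = 3.7574
V_final = 19.1 + 3.7574 = 22.8574
°P = 259 − 259/1.061 = 14.8907
cells = 0.88·22.8574·14.8907

299.5182 billion cells


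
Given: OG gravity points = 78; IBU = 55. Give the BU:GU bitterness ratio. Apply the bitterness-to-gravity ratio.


BU:GU = IBU / OG_points
BU:GU = 55 / 78

0.7051


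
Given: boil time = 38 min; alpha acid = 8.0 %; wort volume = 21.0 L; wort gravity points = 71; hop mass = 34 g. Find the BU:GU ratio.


U = 1.65·0.000125^(GP/1000)·(1−e^(−0.04t))/4.15;  IBU = (α/100)·m·U·1000/V;  BU:GU = IBU/GP
U = 1.65·0.000125^(71/1000)·(1−e^(−0.04·38))/4.15 = 0.1641
IBU = (8.0/100)·34·0.1641·1000/21.0 = 21.2558
BU:GU = 21.2558/71

0.2994


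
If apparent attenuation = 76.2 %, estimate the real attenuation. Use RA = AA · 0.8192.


RA = 76.2 · 0.8192

62.4230 %


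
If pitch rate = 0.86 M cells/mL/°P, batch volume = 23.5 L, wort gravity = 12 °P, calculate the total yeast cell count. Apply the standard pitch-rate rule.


cells (billions) = rate · V_L · °P
cells = 0.86 · 23.5 · 12

242.5200 billion cells


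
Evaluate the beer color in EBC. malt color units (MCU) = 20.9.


SRM = 1.4922·MCU^0.6859;  EBC = SRM·1.97
SRM = 1.4922·20.9^0.6859 = 12.0037
EBC = 12.0037·1.97

23.6473 EBC


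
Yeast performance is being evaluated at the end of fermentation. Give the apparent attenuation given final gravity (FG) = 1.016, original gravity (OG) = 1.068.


AA = (OG − FG)/(OG − 1) · 100
AA = (1.068 − 1.016)/(1.068 − 1) · 100

76.4706 %


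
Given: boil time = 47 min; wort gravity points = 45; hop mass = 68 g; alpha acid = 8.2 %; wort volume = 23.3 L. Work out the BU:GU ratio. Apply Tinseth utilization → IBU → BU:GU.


U = 1.65·0.000125^(GP/1000)·(1−e^(−0.04t))/4.15;  IBU = (α/100)·m·U·1000/V;  BU:GU = IBU/GP
U = 1.65·0.000125^(45/1000)·(1−e^(−0.04·47))/4.15 = 0.2248
IBU = (8.2/100)·68·0.2248·1000/23.3 = 53.8093
BU:GU = 53.8093/45

1.1958


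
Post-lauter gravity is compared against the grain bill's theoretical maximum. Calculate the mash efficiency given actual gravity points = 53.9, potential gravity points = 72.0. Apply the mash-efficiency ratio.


efficiency = actual / potential × 100
efficiency = 53.9 / 72.0 × 100

74.8611 %


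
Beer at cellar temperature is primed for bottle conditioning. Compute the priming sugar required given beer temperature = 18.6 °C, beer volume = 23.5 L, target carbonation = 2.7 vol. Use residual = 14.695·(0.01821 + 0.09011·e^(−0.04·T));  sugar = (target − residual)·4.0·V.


residual = 14.695·(0.01821 + 0.09011·e^(−0.04·18.6)) = 0.8969
sugar = (2.7 − 0.8969)·4.0·23.5

169.4959 g


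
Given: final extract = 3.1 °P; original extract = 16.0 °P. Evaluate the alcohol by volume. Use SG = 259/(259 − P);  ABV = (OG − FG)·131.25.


OG = 259/(259 − 16.0) = 1.0658
FG = 259/(259 − 3.1) = 1.0121
ABV = (1.0658 − 1.0121)·131.25

7.0520 % ABV


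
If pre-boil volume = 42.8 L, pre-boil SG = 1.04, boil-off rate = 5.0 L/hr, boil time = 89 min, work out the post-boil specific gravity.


V_post = V_pre − rate·(t/60);  SG_post = 1 + (SG_pre−1)·V_pre/V_post
V_post = 42.8 − 5.0·(89/60) = 35.3833
SG_post = 1 + (1.04 − 1)·42.8/35.3833

1.0484


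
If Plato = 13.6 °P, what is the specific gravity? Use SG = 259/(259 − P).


SG = 259/(259 − 13.6)

1.0554


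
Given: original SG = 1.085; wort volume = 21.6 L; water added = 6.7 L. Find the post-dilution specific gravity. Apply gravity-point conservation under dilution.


SG_new = 1 + (SG_old − 1)·V_old/(V_old + V_water)
pts = (1.085 − 1)·1000·21.6/(21.6 + 6.7) = 64.8763
SG_new = 1 + 64.8763/1000

1.0649


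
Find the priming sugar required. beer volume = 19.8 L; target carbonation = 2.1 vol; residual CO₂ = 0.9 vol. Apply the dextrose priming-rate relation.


sugar = (target − residual)·4.0·V
sugar = (2.1 − 0.9)·4.0·19.8

95.0400 g


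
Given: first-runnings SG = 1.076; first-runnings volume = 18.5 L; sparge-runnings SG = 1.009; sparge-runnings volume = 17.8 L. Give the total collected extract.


total = Σ (SG_i − 1)·1000·V_i
first = (1.076 − 1)·1000·18.5 = 1406.0000
sparge = (1.009 − 1)·1000·17.8 = 160.2000
total = 1406.0000 + 160.2000

1566.2000 gravity·L


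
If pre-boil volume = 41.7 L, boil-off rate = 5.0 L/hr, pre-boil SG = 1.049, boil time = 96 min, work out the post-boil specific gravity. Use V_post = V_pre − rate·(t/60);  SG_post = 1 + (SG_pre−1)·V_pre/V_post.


V_post = 41.7 − 5.0·(96/60) = 33.7000
SG_post = 1 + (1.049 − 1)·41.7/33.7000

1.0606


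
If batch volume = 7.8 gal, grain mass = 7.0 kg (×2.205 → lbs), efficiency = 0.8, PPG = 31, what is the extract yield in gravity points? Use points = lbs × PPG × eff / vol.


lbs = 7.0 × 2.205 = 15.4350
points = 15.4350 × 31 × 0.8 / 7.8

49.0754 points


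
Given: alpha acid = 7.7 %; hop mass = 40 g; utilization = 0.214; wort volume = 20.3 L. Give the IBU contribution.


IBU = (α/100)·mass·U·1000 / V
IBU = (7.7/100)·40·0.214·1000 / 20.3

32.4690 IBU


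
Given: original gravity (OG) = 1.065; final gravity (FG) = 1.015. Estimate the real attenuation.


AA = (OG−FG)/(OG−1)·100;  RA = AA·0.8192
AA = (1.065 − 1.015)/(1.065 − 1)·100 = 76.9231
RA = 76.9231·0.8192

63.0154 %


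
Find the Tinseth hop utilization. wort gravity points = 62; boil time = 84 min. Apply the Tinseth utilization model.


U = 1.65·0.000125^(GP/1000) · (1 − e^(−0.04·t))/4.15
bigness = 1.65·0.000125^(62/1000) = 0.9451
boil_factor = (1 − e^(−0.04·84))/4.15 = 0.2326
U = 0.9451 · 0.2326

0.2198


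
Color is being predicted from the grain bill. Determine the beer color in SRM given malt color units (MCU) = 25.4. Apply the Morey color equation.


SRM = 1.4922 · MCU^0.6859
SRM = 1.4922 · 25.4^0.6859

13.7215 SRM


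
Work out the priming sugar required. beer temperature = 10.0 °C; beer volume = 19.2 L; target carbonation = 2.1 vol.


residual = 14.695·(0.01821 + 0.09011·e^(−0.04·T));  sugar = (target − residual)·4.0·V
residual = 14.695·(0.01821 + 0.09011·e^(−0.04·10.0)) = 1.1552
sugar = (2.1 − 1.1552)·4.0·19.2

72.5598 g


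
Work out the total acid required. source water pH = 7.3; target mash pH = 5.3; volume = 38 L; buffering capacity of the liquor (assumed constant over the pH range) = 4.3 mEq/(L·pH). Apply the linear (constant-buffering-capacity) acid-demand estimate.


acid = buffering capacity · (pH_source − pH_target) · V
acid = 4.3 · (7.3 − 5.3) · 38

326.8000 mEq


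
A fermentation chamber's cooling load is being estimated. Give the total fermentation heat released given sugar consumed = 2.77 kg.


Q = m_sugar · 590 kJ/kg
Q = 2.77 · 590

1634.3000 kJ


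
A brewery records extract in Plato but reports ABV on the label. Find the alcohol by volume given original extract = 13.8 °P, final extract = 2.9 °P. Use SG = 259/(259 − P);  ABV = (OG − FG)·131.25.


OG = 259/(259 − 13.8) = 1.0563
FG = 259/(259 − 2.9) = 1.0113
ABV = (1.0563 − 1.0113)·131.25

5.9006 % ABV


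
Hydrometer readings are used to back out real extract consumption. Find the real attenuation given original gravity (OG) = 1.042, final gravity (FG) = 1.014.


AA = (OG−FG)/(OG−1)·100;  RA = AA·0.8192
AA = (1.042 − 1.014)/(1.042 − 1)·100 = 66.6667
RA = 66.6667·0.8192

54.6133 %


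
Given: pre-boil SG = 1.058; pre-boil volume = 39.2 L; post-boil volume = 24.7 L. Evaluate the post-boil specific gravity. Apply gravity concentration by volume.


SG_post = 1 + (SG_pre − 1)·V_pre/V_post
pts_pre = (1.058 − 1)·1000 = 58.0000
pts_post = 58.0000·39.2/24.7 = 92.0486
SG_post = 1 + 92.0486/1000

1.0920


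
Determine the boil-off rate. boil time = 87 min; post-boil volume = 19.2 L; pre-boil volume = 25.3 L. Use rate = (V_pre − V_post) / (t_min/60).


rate = (25.3 − 19.2) / (87/60)

4.2069 L/hr


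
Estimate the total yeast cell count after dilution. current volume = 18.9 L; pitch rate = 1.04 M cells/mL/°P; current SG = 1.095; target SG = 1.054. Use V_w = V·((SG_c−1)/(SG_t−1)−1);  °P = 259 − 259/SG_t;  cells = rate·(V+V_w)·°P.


V_w = 18.9·((1.095−1)/(1.054−1)−1) = 14.3500
V_final = 18.9 + 14.3500 = 33.2500
°P = 259 − 259/1.054 = 13.2694
cells = 1.04·33.2500·13.2694

458.8576 billion cells


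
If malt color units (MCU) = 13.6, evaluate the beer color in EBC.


SRM = 1.4922·MCU^0.6859;  EBC = SRM·1.97
SRM = 1.4922·13.6^0.6859 = 8.9397
EBC = 8.9397·1.97

17.6111 EBC


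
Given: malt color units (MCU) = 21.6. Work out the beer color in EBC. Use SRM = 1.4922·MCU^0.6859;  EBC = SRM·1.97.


SRM = 1.4922·21.6^0.6859 = 12.2780
EBC = 12.2780·1.97

24.1877 EBC


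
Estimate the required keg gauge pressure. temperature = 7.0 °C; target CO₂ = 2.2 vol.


psi = vols/(0.01821 + 0.09011·e^(−0.04·T)) − 14.695
psi = 2.2/(0.01821 + 0.09011·e^(−0.04·7.0)) − 14.695

10.7934 psi


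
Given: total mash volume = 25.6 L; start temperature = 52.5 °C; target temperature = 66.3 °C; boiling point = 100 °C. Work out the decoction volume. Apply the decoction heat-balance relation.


V_dec = V_total·(T_target − T_start)/(T_boil − T_start)
V_dec = 25.6·(66.3 − 52.5)/(100 − 52.5)

7.4375 L


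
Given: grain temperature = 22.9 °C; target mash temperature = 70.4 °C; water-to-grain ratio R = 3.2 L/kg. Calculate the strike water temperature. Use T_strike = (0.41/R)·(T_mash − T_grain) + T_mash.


T_strike = (0.41/3.2)·(70.4 − 22.9) + 70.4

76.4859 °C


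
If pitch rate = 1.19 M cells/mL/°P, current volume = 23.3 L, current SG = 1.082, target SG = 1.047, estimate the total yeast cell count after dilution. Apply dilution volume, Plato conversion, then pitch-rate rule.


V_w = V·((SG_c−1)/(SG_t−1)−1);  °P = 259 − 259/SG_t;  cells = rate·(V+V_w)·°P
V_w = 23.3·((1.082−1)/(1.047−1)−1) = 17.3511
V_final = 23.3 + 17.3511 = 40.6511
°P = 259 − 259/1.047 = 11.6266
cells = 1.19·40.6511·11.6266

562.4317 billion cells


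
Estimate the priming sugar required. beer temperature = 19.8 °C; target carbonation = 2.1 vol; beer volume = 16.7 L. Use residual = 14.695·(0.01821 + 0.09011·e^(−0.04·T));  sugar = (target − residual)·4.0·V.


residual = 14.695·(0.01821 + 0.09011·e^(−0.04·19.8)) = 0.8674
sugar = (2.1 − 0.8674)·4.0·16.7

82.3403 g


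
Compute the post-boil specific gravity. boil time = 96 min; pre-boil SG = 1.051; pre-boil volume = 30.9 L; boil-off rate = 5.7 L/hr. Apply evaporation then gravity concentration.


V_post = V_pre − rate·(t/60);  SG_post = 1 + (SG_pre−1)·V_pre/V_post
V_post = 30.9 − 5.7·(96/60) = 21.7800
SG_post = 1 + (1.051 − 1)·30.9/21.7800

1.0724


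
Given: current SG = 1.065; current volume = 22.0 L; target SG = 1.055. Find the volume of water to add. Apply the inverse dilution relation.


V_water = V·((SG_curr − 1)/(SG_target − 1) − 1)
V_water = 22.0·((1.065 − 1)/(1.055 − 1) − 1)

4.0000 L


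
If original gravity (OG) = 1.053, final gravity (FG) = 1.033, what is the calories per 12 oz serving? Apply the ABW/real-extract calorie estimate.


ABW = (OG−FG)·131.25·0.79/FG;  °P = 259 − 259/SG (for OG→OE and FG→AE);  RE = 0.1808·OE + 0.8192·AE;  Cal = (6.9·ABW + 4·(RE−0.1))·FG·3.55
ABW = (1.053 − 1.033)·131.25·0.79/1.033 = 2.0075
OE = 259 − 259/1.053 = 13.0361 °P
AE = 259 − 259/1.033 = 8.2740 °P
RE = 0.1808·13.0361 + 0.8192·8.2740 = 9.1350 °P
Cal = (6.9·2.0075 + 4·(9.1350−0.1))·1.033·3.55

183.3266 kcal


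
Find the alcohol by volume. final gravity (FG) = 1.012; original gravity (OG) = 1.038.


ABV = (OG − FG) · 131.25
ABV = (1.038 − 1.012) · 131.25

3.4125 % ABV


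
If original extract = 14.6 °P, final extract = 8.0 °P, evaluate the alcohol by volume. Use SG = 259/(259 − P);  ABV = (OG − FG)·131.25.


OG = 259/(259 − 14.6) = 1.0597
FG = 259/(259 − 8.0) = 1.0319
ABV = (1.0597 − 1.0319)·131.25

3.6574 % ABV


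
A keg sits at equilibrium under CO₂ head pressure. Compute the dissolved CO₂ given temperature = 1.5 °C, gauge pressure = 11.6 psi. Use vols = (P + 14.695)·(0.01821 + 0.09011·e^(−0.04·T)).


vols = (11.6 + 14.695)·(0.01821 + 0.09011·e^(−0.04·1.5))

2.7103 volumes


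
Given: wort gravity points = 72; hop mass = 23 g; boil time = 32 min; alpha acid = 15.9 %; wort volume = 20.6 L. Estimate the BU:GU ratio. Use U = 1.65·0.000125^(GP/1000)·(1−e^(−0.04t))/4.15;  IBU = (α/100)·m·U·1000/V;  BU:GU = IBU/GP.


U = 1.65·0.000125^(72/1000)·(1−e^(−0.04·32))/4.15 = 0.1503
IBU = (15.9/100)·23·0.1503·1000/20.6 = 26.6800
BU:GU = 26.6800/72

0.3706


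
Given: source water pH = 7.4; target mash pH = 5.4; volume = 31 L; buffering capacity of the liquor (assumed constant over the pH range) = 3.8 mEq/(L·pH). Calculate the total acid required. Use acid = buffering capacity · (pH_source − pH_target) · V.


acid = 3.8 · (7.4 − 5.4) · 31

235.6000 mEq


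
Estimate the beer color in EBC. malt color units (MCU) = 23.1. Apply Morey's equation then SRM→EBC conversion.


SRM = 1.4922·MCU^0.6859;  EBC = SRM·1.97
SRM = 1.4922·23.1^0.6859 = 12.8567
EBC = 12.8567·1.97

25.3276 EBC


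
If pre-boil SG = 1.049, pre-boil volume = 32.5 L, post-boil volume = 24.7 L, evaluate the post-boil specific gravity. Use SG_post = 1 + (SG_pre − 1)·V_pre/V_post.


pts_pre = (1.049 − 1)·1000 = 49.0000
pts_post = 49.0000·32.5/24.7 = 64.4737
SG_post = 1 + 64.4737/1000

1.0645


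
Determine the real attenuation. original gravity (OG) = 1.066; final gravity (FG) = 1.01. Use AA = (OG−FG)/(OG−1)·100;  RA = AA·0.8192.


AA = (1.066 − 1.01)/(1.066 − 1)·100 = 84.8485
RA = 84.8485·0.8192

69.5079 %


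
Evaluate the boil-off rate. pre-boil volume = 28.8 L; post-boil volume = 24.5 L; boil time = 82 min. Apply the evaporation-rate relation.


rate = (V_pre − V_post) / (t_min/60)
rate = (28.8 − 24.5) / (82/60)

3.1463 L/hr


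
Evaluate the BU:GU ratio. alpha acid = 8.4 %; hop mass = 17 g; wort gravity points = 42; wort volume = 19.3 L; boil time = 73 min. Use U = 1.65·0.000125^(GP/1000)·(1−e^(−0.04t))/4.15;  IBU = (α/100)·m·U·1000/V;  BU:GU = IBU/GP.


U = 1.65·0.000125^(42/1000)·(1−e^(−0.04·73))/4.15 = 0.2579
IBU = (8.4/100)·17·0.2579·1000/19.3 = 19.0809
BU:GU = 19.0809/42

0.4543


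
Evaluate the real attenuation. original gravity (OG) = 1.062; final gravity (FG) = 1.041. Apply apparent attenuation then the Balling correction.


AA = (OG−FG)/(OG−1)·100;  RA = AA·0.8192
AA = (1.062 − 1.041)/(1.062 − 1)·100 = 33.8710
RA = 33.8710·0.8192

27.7471 %


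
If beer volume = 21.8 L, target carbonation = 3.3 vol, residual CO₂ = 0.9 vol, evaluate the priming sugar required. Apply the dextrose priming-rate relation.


sugar = (target − residual)·4.0·V
sugar = (3.3 − 0.9)·4.0·21.8

209.2800 g


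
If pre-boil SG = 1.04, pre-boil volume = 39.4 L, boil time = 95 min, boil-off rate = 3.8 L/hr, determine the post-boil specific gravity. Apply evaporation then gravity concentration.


V_post = V_pre − rate·(t/60);  SG_post = 1 + (SG_pre−1)·V_pre/V_post
V_post = 39.4 − 3.8·(95/60) = 33.3833
SG_post = 1 + (1.04 − 1)·39.4/33.3833

1.0472


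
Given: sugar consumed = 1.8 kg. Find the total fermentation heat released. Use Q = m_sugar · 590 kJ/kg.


Q = 1.8 · 590

1062.0000 kJ


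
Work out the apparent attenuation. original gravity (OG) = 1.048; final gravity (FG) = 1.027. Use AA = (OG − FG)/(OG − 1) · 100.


AA = (1.048 − 1.027)/(1.048 − 1) · 100

43.7500 %


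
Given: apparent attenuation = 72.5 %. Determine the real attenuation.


RA = AA · 0.8192
RA = 72.5 · 0.8192

59.3920 %


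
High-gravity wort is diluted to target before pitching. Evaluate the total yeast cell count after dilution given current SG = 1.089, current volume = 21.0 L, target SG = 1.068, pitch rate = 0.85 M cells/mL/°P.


V_w = V·((SG_c−1)/(SG_t−1)−1);  °P = 259 − 259/SG_t;  cells = rate·(V+V_w)·°P
V_w = 21.0·((1.089−1)/(1.068−1)−1) = 6.4853
V_final = 21.0 + 6.4853 = 27.4853
°P = 259 − 259/1.068 = 16.4906
cells = 0.85·27.4853·16.4906

385.2625 billion cells


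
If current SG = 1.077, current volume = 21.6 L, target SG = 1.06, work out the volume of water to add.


V_water = V·((SG_curr − 1)/(SG_target − 1) − 1)
V_water = 21.6·((1.077 − 1)/(1.06 − 1) − 1)

6.1200 L


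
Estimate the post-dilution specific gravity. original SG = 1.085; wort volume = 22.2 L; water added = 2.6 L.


SG_new = 1 + (SG_old − 1)·V_old/(V_old + V_water)
pts = (1.085 − 1)·1000·22.2/(22.2 + 2.6) = 76.0887
SG_new = 1 + 76.0887/1000

1.0761


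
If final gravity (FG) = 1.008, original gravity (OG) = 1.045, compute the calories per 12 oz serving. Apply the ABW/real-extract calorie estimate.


ABW = (OG−FG)·131.25·0.79/FG;  °P = 259 − 259/SG (for OG→OE and FG→AE);  RE = 0.1808·OE + 0.8192·AE;  Cal = (6.9·ABW + 4·(RE−0.1))·FG·3.55
ABW = (1.045 − 1.008)·131.25·0.79/1.008 = 3.8060
OE = 259 − 259/1.045 = 11.1531 °P
AE = 259 − 259/1.008 = 2.0556 °P
RE = 0.1808·11.1531 + 0.8192·2.0556 = 3.7004 °P
Cal = (6.9·3.8060 + 4·(3.7004−0.1))·1.008·3.55

145.5081 kcal
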